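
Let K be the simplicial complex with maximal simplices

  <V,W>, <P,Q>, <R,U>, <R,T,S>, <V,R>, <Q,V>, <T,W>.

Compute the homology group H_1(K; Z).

H_1 ≅ Z.

Fix the vertex order P < Q < R < S < T < U < V < W and write every simplex with vertices in increasing order. Then dim K = 2 and the simplices of K are:

  0-simplices (8): P, Q, R, S, T, U, V, W
  1-simplices (9): PQ, QV, RS, RT, RU, RV, ST, TW, VW
  2-simplices (1): RST

giving chain groups C_0 ≅ Z^8, C_1 ≅ Z^9, C_2 ≅ Z^1.

Boundary ∂_1: C_1 → C_0 maps an edge to its endpoints' difference, ∂[p,q] = q − p.
The resulting 8×9 matrix has rank 7, and its Smith normal form has invariant factors (1,1,1,1,1,1,1).

The boundary map ∂_2: C_2 → C_1 sends each 2-simplex [p,q,r] to [q,r] − [p,r] + [p,q]. For instance
  ∂RST = ST − RT + RS.
The resulting 9×1 matrix has rank 1, and its Smith normal form has invariant factors (1).

Computing H_k = (kernel of ∂_k) / (image of ∂_{k+1}):

  H_1: rank ker ∂_1 − rank ∂_2 = (9 − 7) − 1 = 1, and the invariant factors of ∂_2 are all 1, so H_1 ≅ Z.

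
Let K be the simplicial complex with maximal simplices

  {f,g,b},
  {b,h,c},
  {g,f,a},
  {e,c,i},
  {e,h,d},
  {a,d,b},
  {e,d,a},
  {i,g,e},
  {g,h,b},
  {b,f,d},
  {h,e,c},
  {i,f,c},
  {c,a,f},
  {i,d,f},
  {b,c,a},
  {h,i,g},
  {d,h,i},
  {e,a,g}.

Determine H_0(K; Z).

H_0 = Z.

Order the vertices as a < b < c < d < e < f < g < h < i. Listing each simplex with vertices in this order, K has dimension 2 with simplices:

  0-simplices (9): a, b, c, d, e, f, g, h, i
  1-simplices (27): ab, ac, ad, ae, af, ag, bc, bd, bf, bg, bh, ce, cf, ch, ci, de, df, dh, di, eg, eh, ei, fg, fi, gh, gi, hi
  2-simplices (18): abc, abd, acf, ade, aeg, afg, bch, bdf, bfg, bgh, ceh, cei, cfi, deh, dfi, dhi, egi, ghi

giving chain groups C_0 ≅ Z^9, C_1 ≅ Z^27, C_2 ≅ Z^18.

The boundary map ∂_1: C_1 → C_0 sends each edge [p,q] (with p < q) to q − p. For instance
  ∂hi = i − h.
This gives a 9×27 integer matrix of rank 8; reducing to Smith normal form yields diagonal entries (1,1,1,1,1,1,1,1).

The boundary map ∂_2: C_2 → C_1 sends each 2-simplex [p,q,r] to [q,r] − [p,r] + [p,q]. For instance
  ∂aeg = eg − ag + ae,
  ∂acf = cf − af + ac.
This gives a 27×18 integer matrix of rank 18; reducing to Smith normal form yields diagonal entries (1,1,1,1,1,1,1,1,1,1,1,1,1,1,1,1,1,2).

Reading off H_k = ker ∂_k / im ∂_{k+1}:

  H_0: rank C_0 − rank ∂_1 = 9 − 8 = 1, and the invariant factors of ∂_1 are all 1, so H_0 = Z.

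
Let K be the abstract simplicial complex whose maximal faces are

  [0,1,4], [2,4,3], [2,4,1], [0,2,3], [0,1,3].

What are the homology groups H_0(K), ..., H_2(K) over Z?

K has 5 vertices, 10 edges, 5 triangles.
rank ∂_0 = 0, rank ∂_1 = 4 ⇒ b_0 = 5 − 0 − 4 = 1; all invariant factors of ∂_1 are 1 so no torsion. So H_0 = Z.
rank ∂_1 = 4, rank ∂_2 = 5 ⇒ b_1 = 10 − 4 − 5 = 1; all invariant factors of ∂_2 are 1 so no torsion. So H_1 = Z.
rank ∂_2 = 5, rank ∂_3 = 0 ⇒ b_2 = 5 − 5 − 0 = 0. So H_2 = 0.

H_0 ≅ Z,  H_1 ≅ Z,  H_2 = 0.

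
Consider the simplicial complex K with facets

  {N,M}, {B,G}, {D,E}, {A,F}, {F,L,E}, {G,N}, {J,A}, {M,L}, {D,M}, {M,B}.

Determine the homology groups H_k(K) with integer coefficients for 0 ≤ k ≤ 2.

K has 10 vertices, 12 edges, 1 triangle.
rank ∂_0 = 0, rank ∂_1 = 9 ⇒ b_0 = 10 − 0 − 9 = 1; all invariant factors of ∂_1 are 1 so no torsion. So H_0 = Z.
rank ∂_1 = 9, rank ∂_2 = 1 ⇒ b_1 = 12 − 9 − 1 = 2; all invariant factors of ∂_2 are 1 so no torsion. So H_1 = Z^2.
rank ∂_2 = 1, rank ∂_3 = 0 ⇒ b_2 = 1 − 1 − 0 = 0. So H_2 = 0.

H_0 ≅ Z,  H_1 ≅ Z^2,  H_2 = 0.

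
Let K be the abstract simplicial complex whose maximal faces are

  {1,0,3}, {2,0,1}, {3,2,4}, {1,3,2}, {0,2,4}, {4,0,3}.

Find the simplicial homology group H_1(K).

K has 5 vertices, 9 edges, 6 triangles.
rank ∂_1 = 4, rank ∂_2 = 5 ⇒ b_1 = 9 − 4 − 5 = 0; all invariant factors of ∂_2 are 1 so no torsion. So H_1 = 0.

H_1 ≅ 0.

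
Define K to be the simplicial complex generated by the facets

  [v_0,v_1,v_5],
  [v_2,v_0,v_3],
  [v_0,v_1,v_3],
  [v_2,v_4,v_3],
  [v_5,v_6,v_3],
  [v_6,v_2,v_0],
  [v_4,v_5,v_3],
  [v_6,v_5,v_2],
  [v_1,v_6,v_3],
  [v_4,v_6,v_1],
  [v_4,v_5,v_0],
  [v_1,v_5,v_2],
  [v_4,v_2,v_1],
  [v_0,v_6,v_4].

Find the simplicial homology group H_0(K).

K has 7 vertices, 21 edges, 14 triangles.
rank ∂_0 = 0, rank ∂_1 = 6 ⇒ b_0 = 7 − 0 − 6 = 1; all invariant factors of ∂_1 are 1 so no torsion. So H_0 ≅ Z.

H_0 = Z.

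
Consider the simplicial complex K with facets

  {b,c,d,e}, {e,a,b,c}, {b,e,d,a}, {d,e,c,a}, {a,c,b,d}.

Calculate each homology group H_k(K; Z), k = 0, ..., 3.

H_0 ≅ Z,  H_1 = 0,  H_2 = 0,  H_3 ≅ Z.

K has 5 vertices, 10 edges, 10 triangles, 5 3-simplices.
rank ∂_0 = 0, rank ∂_1 = 4 ⇒ b_0 = 5 − 0 − 4 = 1; all invariant factors of ∂_1 are 1 so no torsion. So H_0 ≅ Z.
rank ∂_1 = 4, rank ∂_2 = 6 ⇒ b_1 = 10 − 4 − 6 = 0; all invariant factors of ∂_2 are 1 so no torsion. So H_1 ≅ 0.
rank ∂_2 = 6, rank ∂_3 = 4 ⇒ b_2 = 10 − 6 − 4 = 0; all invariant factors of ∂_3 are 1 so no torsion. So H_2 ≅ 0.
rank ∂_3 = 4, rank ∂_4 = 0 ⇒ b_3 = 5 − 4 − 0 = 1. So H_3 ≅ Z.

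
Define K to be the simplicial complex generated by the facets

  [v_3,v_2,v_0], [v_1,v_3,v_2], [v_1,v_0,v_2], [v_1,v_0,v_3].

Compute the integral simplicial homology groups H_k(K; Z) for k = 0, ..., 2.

H_0 = Z,  H_1 = 0,  H_2 = Z.

Fix the vertex order v_0 < v_1 < v_2 < v_3 and write every simplex with vertices in increasing order. Then dim K = 2 and the simplices of K are:

  0-simplices (4): [v_0], [v_1], [v_2], [v_3]
  1-simplices (6): [v_0,v_1], [v_0,v_2], [v_0,v_3], [v_1,v_2], [v_1,v_3], [v_2,v_3]
  2-simplices (4): [v_0,v_1,v_2], [v_0,v_1,v_3], [v_0,v_2,v_3], [v_1,v_2,v_3]

giving chain groups C_0 ≅ Z^4, C_1 ≅ Z^6, C_2 ≅ Z^4.

Boundary ∂_1: C_1 → C_0 sends each edge [p,q] (with p < q) to q − p. For instance
  ∂[v_1,v_3] = [v_3] − [v_1].
As a 4×6 matrix over Z this has rank 3, with invariant factors (1,1,1).

∂_2: C_2 → C_1 sends each 2-simplex [p,q,r] to [q,r] − [p,r] + [p,q]. For instance
  ∂[v_0,v_2,v_3] = [v_2,v_3] − [v_0,v_3] + [v_0,v_2],
  ∂[v_0,v_1,v_2] = [v_1,v_2] − [v_0,v_2] + [v_0,v_1].
This gives a 6×4 integer matrix of rank 3; reducing to Smith normal form yields diagonal entries (1,1,1).

From H_k ≅ ker(∂_k) / im(∂_{k+1}) we obtain:

  H_0: rank C_0 − rank ∂_1 = 4 − 3 = 1, and the invariant factors of ∂_1 are all 1, so H_0 = Z.
  H_1: rank ker ∂_1 − rank ∂_2 = (6 − 3) − 3 = 0, and the invariant factors of ∂_2 are all 1, so H_1 = 0.
  H_2: rank ker ∂_2 − rank ∂_3 = (4 − 3) − 0 = 1, and there is no ∂_3, so H_2 = Z.

As a check, the Euler characteristic is 4 − 6 + 4 = 2, which agrees with 1 − 0 + 1 = 2.
(K is a triangulation of the 2-sphere S^2.)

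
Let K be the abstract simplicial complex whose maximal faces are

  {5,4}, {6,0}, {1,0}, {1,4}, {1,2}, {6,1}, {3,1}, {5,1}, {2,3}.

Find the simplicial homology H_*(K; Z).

Take the total order 0 < 1 < 2 < 3 < 4 < 5 < 6 on the vertex set. Then K (dimension 1) consists of the simplices:

  0-simplices (7): [0], [1], [2], [3], [4], [5], [6]
  1-simplices (9): [0,1], [0,6], [1,2], [1,3], [1,4], [1,5], [1,6], [2,3], [4,5]

so the chain groups are C_0 ≅ Z^7, C_1 ≅ Z^9.

Boundary ∂_1: C_1 → C_0 maps an edge to its endpoints' difference, ∂[p,q] = q − p.
The 7×9 boundary matrix has rank 6 and Smith normal form diag(1,1,1,1,1,1).

From H_k ≅ ker(∂_k) / im(∂_{k+1}) we obtain:

  H_0: rank C_0 − rank ∂_1 = 7 − 6 = 1, and the invariant factors of ∂_1 are all 1, so H_0 = Z.
  H_1: rank ker ∂_1 − rank ∂_2 = (9 − 6) − 0 = 3, and there is no ∂_2, so H_1 = Z^3.

As a check, the Euler characteristic is 7 − 9 = -2, which agrees with 1 − 3 = -2.

H_0 = Z,  H_1 = Z^3.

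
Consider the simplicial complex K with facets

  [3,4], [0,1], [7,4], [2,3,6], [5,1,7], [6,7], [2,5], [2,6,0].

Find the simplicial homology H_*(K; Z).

K has 8 vertices, 13 edges, 3 triangles.
rank ∂_0 = 0, rank ∂_1 = 7 ⇒ b_0 = 8 − 0 − 7 = 1; all invariant factors of ∂_1 are 1 so no torsion. So H_0 = Z.
rank ∂_1 = 7, rank ∂_2 = 3 ⇒ b_1 = 13 − 7 − 3 = 3; all invariant factors of ∂_2 are 1 so no torsion. So H_1 = Z^3.
rank ∂_2 = 3, rank ∂_3 = 0 ⇒ b_2 = 3 − 3 − 0 = 0. So H_2 = 0.

H_0 ≅ Z,  H_1 ≅ Z^3,  H_2 = 0.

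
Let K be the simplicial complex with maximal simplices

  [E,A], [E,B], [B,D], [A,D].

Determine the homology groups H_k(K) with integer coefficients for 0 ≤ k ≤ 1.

Take the total order A < B < D < E on the vertex set. Then K (dimension 1) consists of the simplices:

  0-simplices (4): A, B, D, E
  1-simplices (4): AD, AE, BD, BE

Hence C_0 ≅ Z^4, C_1 ≅ Z^4.

The boundary map ∂_1: C_1 → C_0 sends each edge [p,q] (with p < q) to q − p.
As a 4×4 matrix over Z this has rank 3, with invariant factors (1,1,1).

From H_k ≅ ker(∂_k) / im(∂_{k+1}) we obtain:

  H_0: rank C_0 − rank ∂_1 = 4 − 3 = 1, and the invariant factors of ∂_1 are all 1, so H_0 = Z.
  H_1: rank ker ∂_1 − rank ∂_2 = (4 − 3) − 0 = 1, and there is no ∂_2, so H_1 = Z.

H_0 = Z,  H_1 = Z.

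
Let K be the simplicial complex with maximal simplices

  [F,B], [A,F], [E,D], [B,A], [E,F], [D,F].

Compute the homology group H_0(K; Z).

H_0 = Z.

Fix the vertex order A < B < D < E < F and write every simplex with vertices in increasing order. Then dim K = 1 and the simplices of K are:

  0-simplices (5): A, B, D, E, F
  1-simplices (6): AB, AF, BF, DE, DF, EF

so the chain groups are C_0 ≅ Z^5, C_1 ≅ Z^6.

The boundary map ∂_1: C_1 → C_0 is given by ∂[p,q] = [q] − [p].
As a 5×6 matrix over Z this has rank 4, with invariant factors (1,1,1,1).

Reading off H_k = ker ∂_k / im ∂_{k+1}:

  H_0: rank C_0 − rank ∂_1 = 5 − 4 = 1, and the invariant factors of ∂_1 are all 1, so H_0 ≅ Z.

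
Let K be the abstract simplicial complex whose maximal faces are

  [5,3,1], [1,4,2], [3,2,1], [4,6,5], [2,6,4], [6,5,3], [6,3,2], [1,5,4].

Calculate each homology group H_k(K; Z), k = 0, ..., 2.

H_0 = Z,  H_1 = 0,  H_2 = Z.

Take the total order 1 < 2 < 3 < 4 < 5 < 6 on the vertex set. Then K (dimension 2) consists of the simplices:

  0-simplices (6): [1], [2], [3], [4], [5], [6]
  1-simplices (12): [1,2], [1,3], [1,4], [1,5], [2,3], [2,4], [2,6], [3,5], [3,6], [4,5], [4,6], [5,6]
  2-simplices (8): [1,2,3], [1,2,4], [1,3,5], [1,4,5], [2,3,6], [2,4,6], [3,5,6], [4,5,6]

Hence C_0 ≅ Z^6, C_1 ≅ Z^12, C_2 ≅ Z^8.

Boundary ∂_1: C_1 → C_0 is given by ∂[p,q] = [q] − [p].
This gives a 6×12 integer matrix of rank 5; reducing to Smith normal form yields diagonal entries (1,1,1,1,1).

∂_2: C_2 → C_1 maps a triangle to the signed sum of its edges. For instance
  ∂[1,2,4] = [2,4] − [1,4] + [1,2],
  ∂[2,3,6] = [3,6] − [2,6] + [2,3].
This gives a 12×8 integer matrix of rank 7; reducing to Smith normal form yields diagonal entries (1,1,1,1,1,1,1).

Computing H_k = (kernel of ∂_k) / (image of ∂_{k+1}):

  H_0: rank C_0 − rank ∂_1 = 6 − 5 = 1, and the invariant factors of ∂_1 are all 1, so H_0 ≅ Z.
  H_1: rank ker ∂_1 − rank ∂_2 = (12 − 5) − 7 = 0, and the invariant factors of ∂_2 are all 1, so H_1 ≅ 0.
  H_2: rank ker ∂_2 − rank ∂_3 = (8 − 7) − 0 = 1, and there is no ∂_3, so H_2 ≅ Z.

As a check, the Euler characteristic is 6 − 12 + 8 = 2, which agrees with 1 − 0 + 1 = 2.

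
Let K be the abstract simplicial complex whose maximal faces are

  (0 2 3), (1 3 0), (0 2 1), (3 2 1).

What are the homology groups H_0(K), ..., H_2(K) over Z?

H_0 = Z,  H_1 = 0,  H_2 = Z.

We work with the vertex ordering 0 < 1 < 2 < 3. The simplices of K, each written with vertices in increasing order, are:

  0-simplices (4): [0], [1], [2], [3]
  1-simplices (6): [0,1], [0,2], [0,3], [1,2], [1,3], [2,3]
  2-simplices (4): [0,1,2], [0,1,3], [0,2,3], [1,2,3]

giving chain groups C_0 ≅ Z^4, C_1 ≅ Z^6, C_2 ≅ Z^4.

∂_1: C_1 → C_0 is given by ∂[p,q] = [q] − [p].
As a 4×6 matrix over Z this has rank 3, with invariant factors (1,1,1).

Boundary ∂_2: C_2 → C_1 acts by ∂[p,q,r] = [q,r] − [p,r] + [p,q]. For instance
  ∂[0,1,3] = [1,3] − [0,3] + [0,1],
  ∂[0,2,3] = [2,3] − [0,3] + [0,2].
The 6×4 boundary matrix has rank 3 and Smith normal form diag(1,1,1).

Now H_k = ker ∂_k / im ∂_{k+1}, so:

  H_0: rank C_0 − rank ∂_1 = 4 − 3 = 1, and the invariant factors of ∂_1 are all 1, so H_0 = Z.
  H_1: rank ker ∂_1 − rank ∂_2 = (6 − 3) − 3 = 0, and the invariant factors of ∂_2 are all 1, so H_1 = 0.
  H_2: rank ker ∂_2 − rank ∂_3 = (4 − 3) − 0 = 1, and there is no ∂_3, so H_2 = Z.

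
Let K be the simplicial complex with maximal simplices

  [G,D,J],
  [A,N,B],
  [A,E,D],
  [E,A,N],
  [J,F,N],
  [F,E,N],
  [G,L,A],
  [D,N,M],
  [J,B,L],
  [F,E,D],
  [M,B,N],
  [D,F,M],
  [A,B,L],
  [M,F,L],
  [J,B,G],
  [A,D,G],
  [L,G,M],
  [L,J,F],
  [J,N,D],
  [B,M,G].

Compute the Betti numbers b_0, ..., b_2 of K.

K has 10 vertices, 30 edges, 20 triangles.
rank ∂_0 = 0, rank ∂_1 = 9 ⇒ b_0 = 10 − 0 − 9 = 1; all invariant factors of ∂_1 are 1 so no torsion. So H_0 = Z.
rank ∂_1 = 9, rank ∂_2 = 20 ⇒ b_1 = 30 − 9 − 20 = 1; ∂_2 has invariant factor(s) [2] giving torsion. So H_1 = Z ⊕ Z/2.
rank ∂_2 = 20, rank ∂_3 = 0 ⇒ b_2 = 20 − 20 − 0 = 0. So H_2 = 0.

b_0 = 1, b_1 = 1, b_2 = 0.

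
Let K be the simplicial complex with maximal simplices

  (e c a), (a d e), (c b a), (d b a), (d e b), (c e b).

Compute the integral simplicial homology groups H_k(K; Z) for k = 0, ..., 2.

H_0 ≅ Z,  H_1 = 0,  H_2 ≅ Z.

Take the total order a < b < c < d < e on the vertex set. Then K (dimension 2) consists of the simplices:

  0-simplices (5): a, b, c, d, e
  1-simplices (9): ab, ac, ad, ae, bc, bd, be, ce, de
  2-simplices (6): abc, abd, ace, ade, bce, bde

giving chain groups C_0 ≅ Z^5, C_1 ≅ Z^9, C_2 ≅ Z^6.

∂_1: C_1 → C_0 maps an edge to its endpoints' difference, ∂[p,q] = q − p. For instance
  ∂de = e − d.
This gives a 5×9 integer matrix of rank 4; reducing to Smith normal form yields diagonal entries (1,1,1,1).

∂_2: C_2 → C_1 sends each 2-simplex [p,q,r] to [q,r] − [p,r] + [p,q]. For instance
  ∂ace = ce − ae + ac,
  ∂bde = de − be + bd.
As a 9×6 matrix over Z this has rank 5, with invariant factors (1,1,1,1,1).

Computing H_k = (kernel of ∂_k) / (image of ∂_{k+1}):

  H_0: rank C_0 − rank ∂_1 = 5 − 4 = 1, and the invariant factors of ∂_1 are all 1, so H_0 ≅ Z.
  H_1: rank ker ∂_1 − rank ∂_2 = (9 − 4) − 5 = 0, and the invariant factors of ∂_2 are all 1, so H_1 ≅ 0.
  H_2: rank ker ∂_2 − rank ∂_3 = (6 − 5) − 0 = 1, and there is no ∂_3, so H_2 ≅ Z.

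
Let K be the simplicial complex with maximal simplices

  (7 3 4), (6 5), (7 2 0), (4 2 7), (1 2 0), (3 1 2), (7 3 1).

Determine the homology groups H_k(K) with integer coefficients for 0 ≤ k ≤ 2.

H_0 = Z^2,  H_1 = Z,  H_2 = 0.

Fix the vertex order 0 < 1 < 2 < 3 < 4 < 5 < 6 < 7 and write every simplex with vertices in increasing order. Then dim K = 2 and the simplices of K are:

  0-simplices (8): [0], [1], [2], [3], [4], [5], [6], [7]
  1-simplices (13): [0,1], [0,2], [0,7], [1,2], [1,3], [1,7], [2,3], [2,4], [2,7], [3,4], [3,7], [4,7], [5,6]
  2-simplices (6): [0,1,2], [0,2,7], [1,2,3], [1,3,7], [2,4,7], [3,4,7]

Hence C_0 ≅ Z^8, C_1 ≅ Z^13, C_2 ≅ Z^6.

The boundary map ∂_1: C_1 → C_0 maps an edge to its endpoints' difference, ∂[p,q] = q − p.
This gives a 8×13 integer matrix of rank 6; reducing to Smith normal form yields diagonal entries (1,1,1,1,1,1).

∂_2: C_2 → C_1 acts by ∂[p,q,r] = [q,r] − [p,r] + [p,q]. For instance
  ∂[0,2,7] = [2,7] − [0,7] + [0,2],
  ∂[3,4,7] = [4,7] − [3,7] + [3,4].
The 13×6 boundary matrix has rank 6 and Smith normal form diag(1,1,1,1,1,1).

Reading off H_k = ker ∂_k / im ∂_{k+1}:

  H_0: rank C_0 − rank ∂_1 = 8 − 6 = 2, and the invariant factors of ∂_1 are all 1, so H_0 ≅ Z^2.
  H_1: rank ker ∂_1 − rank ∂_2 = (13 − 6) − 6 = 1, and the invariant factors of ∂_2 are all 1, so H_1 ≅ Z.
  H_2: rank ker ∂_2 − rank ∂_3 = (6 − 6) − 0 = 0, and there is no ∂_3, so H_2 ≅ 0.

As a check, the Euler characteristic is 8 − 13 + 6 = 1, which agrees with 2 − 1 + 0 = 1.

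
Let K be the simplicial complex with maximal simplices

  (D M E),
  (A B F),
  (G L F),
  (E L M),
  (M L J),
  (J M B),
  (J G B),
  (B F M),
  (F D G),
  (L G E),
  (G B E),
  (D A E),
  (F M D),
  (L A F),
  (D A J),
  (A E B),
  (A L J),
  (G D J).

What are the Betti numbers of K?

Order the vertices as A < B < D < E < F < G < J < L < M. Listing each simplex with vertices in this order, K has dimension 2 with simplices:

  0-simplices (9): A, B, D, E, F, G, J, L, M
  1-simplices (27): AB, AD, AE, AF, AJ, AL, BE, BF, BG, BJ, BM, DE, DF, DG, DJ, DM, EG, EL, EM, FG, FL, FM, GJ, GL, JL, JM, LM
  2-simplices (18): ABE, ABF, ADE, ADJ, AFL, AJL, BEG, BFM, BGJ, BJM, DEM, DFG, DFM, DGJ, EGL, ELM, FGL, JLM

giving chain groups C_0 ≅ Z^9, C_1 ≅ Z^27, C_2 ≅ Z^18.

∂_1: C_1 → C_0 maps an edge to its endpoints' difference, ∂[p,q] = q − p. For instance
  ∂BF = F − B.
This gives a 9×27 integer matrix of rank 8; reducing to Smith normal form yields diagonal entries (1,1,1,1,1,1,1,1).

∂_2: C_2 → C_1 sends each 2-simplex [p,q,r] to [q,r] − [p,r] + [p,q]. For instance
  ∂ELM = LM − EM + EL,
  ∂ADJ = DJ − AJ + AD.
This gives a 27×18 integer matrix of rank 17; reducing to Smith normal form yields diagonal entries (1,1,1,1,1,1,1,1,1,1,1,1,1,1,1,1,1).

From H_k ≅ ker(∂_k) / im(∂_{k+1}) we obtain:

  H_0: rank C_0 − rank ∂_1 = 9 − 8 = 1, and the invariant factors of ∂_1 are all 1, so H_0 = Z.
  H_1: rank ker ∂_1 − rank ∂_2 = (27 − 8) − 17 = 2, and the invariant factors of ∂_2 are all 1, so H_1 = Z^2.
  H_2: rank ker ∂_2 − rank ∂_3 = (18 − 17) − 0 = 1, and there is no ∂_3, so H_2 = Z.

As a check, the Euler characteristic is 9 − 27 + 18 = 0, which agrees with 1 − 2 + 1 = 0.

Hence the Betti numbers are b_0 = 1, b_1 = 2, b_2 = 1.

b_0 = 1, b_1 = 2, b_2 = 1.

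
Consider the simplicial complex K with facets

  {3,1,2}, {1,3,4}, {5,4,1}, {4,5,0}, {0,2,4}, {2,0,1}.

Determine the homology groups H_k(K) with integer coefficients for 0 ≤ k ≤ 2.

Take the total order 0 < 1 < 2 < 3 < 4 < 5 on the vertex set. Then K (dimension 2) consists of the simplices:

  0-simplices (6): [0], [1], [2], [3], [4], [5]
  1-simplices (12): [0,1], [0,2], [0,4], [0,5], [1,2], [1,3], [1,4], [1,5], [2,3], [2,4], [3,4], [4,5]
  2-simplices (6): [0,1,2], [0,2,4], [0,4,5], [1,2,3], [1,3,4], [1,4,5]

giving chain groups C_0 ≅ Z^6, C_1 ≅ Z^12, C_2 ≅ Z^6.

Boundary ∂_1: C_1 → C_0 is given by ∂[p,q] = [q] − [p].
This gives a 6×12 integer matrix of rank 5; reducing to Smith normal form yields diagonal entries (1,1,1,1,1).

Boundary ∂_2: C_2 → C_1 maps a triangle to the signed sum of its edges. For instance
  ∂[1,2,3] = [2,3] − [1,3] + [1,2],
  ∂[1,4,5] = [4,5] − [1,5] + [1,4].
The resulting 12×6 matrix has rank 6, and its Smith normal form has invariant factors (1,1,1,1,1,1).

Reading off H_k = ker ∂_k / im ∂_{k+1}:

  H_0: rank C_0 − rank ∂_1 = 6 − 5 = 1, and the invariant factors of ∂_1 are all 1, so H_0 = Z.
  H_1: rank ker ∂_1 − rank ∂_2 = (12 − 5) − 6 = 1, and the invariant factors of ∂_2 are all 1, so H_1 = Z.
  H_2: rank ker ∂_2 − rank ∂_3 = (6 − 6) − 0 = 0, and there is no ∂_3, so H_2 = 0.

H_0 ≅ Z,  H_1 ≅ Z,  H_2 = 0.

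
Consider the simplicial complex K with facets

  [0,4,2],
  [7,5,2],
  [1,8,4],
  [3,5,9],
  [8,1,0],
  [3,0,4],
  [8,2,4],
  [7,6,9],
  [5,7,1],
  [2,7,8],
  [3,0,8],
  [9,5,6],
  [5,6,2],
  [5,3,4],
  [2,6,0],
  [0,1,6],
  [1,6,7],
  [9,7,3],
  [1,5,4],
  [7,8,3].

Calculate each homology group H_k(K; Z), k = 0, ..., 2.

Take the total order 0 < 1 < 2 < 3 < 4 < 5 < 6 < 7 < 8 < 9 on the vertex set. Then K (dimension 2) consists of the simplices:

  0-simplices (10): [0], [1], [2], [3], [4], [5], [6], [7], [8], [9]
  1-simplices (30): (30 of them)
  2-simplices (20): (20 of them)

giving chain groups C_0 ≅ Z^10, C_1 ≅ Z^30, C_2 ≅ Z^20.

∂_1: C_1 → C_0 maps an edge to its endpoints' difference, ∂[p,q] = q − p. For instance
  ∂[3,7] = [7] − [3].
The resulting 10×30 matrix has rank 9, and its Smith normal form has invariant factors (1,1,1,1,1,1,1,1,1).

Boundary ∂_2: C_2 → C_1 acts by ∂[p,q,r] = [q,r] − [p,r] + [p,q]. For instance
  ∂[3,4,5] = [4,5] − [3,5] + [3,4],
  ∂[1,4,5] = [4,5] − [1,5] + [1,4].
As a 30×20 matrix over Z this has rank 20, with invariant factors (1,1,1,1,1,1,1,1,1,1,1,1,1,1,1,1,1,1,1,2).

From H_k ≅ ker(∂_k) / im(∂_{k+1}) we obtain:

  H_0: rank C_0 − rank ∂_1 = 10 − 9 = 1, and the invariant factors of ∂_1 are all 1, so H_0 = Z.
  H_1: rank ker ∂_1 − rank ∂_2 = (30 − 9) − 20 = 1, and ∂_2 has invariant factor 2 > 1, so H_1 = Z ⊕ Z/2.
  H_2: rank ker ∂_2 − rank ∂_3 = (20 − 20) − 0 = 0, and there is no ∂_3, so H_2 = 0.

As a check, the Euler characteristic is 10 − 30 + 20 = 0, which agrees with 1 − 1 + 0 = 0.

H_0 = Z,  H_1 = Z ⊕ Z/2,  H_2 = 0.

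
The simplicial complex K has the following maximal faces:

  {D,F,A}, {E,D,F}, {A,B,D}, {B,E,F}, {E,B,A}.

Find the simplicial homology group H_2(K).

We work with the vertex ordering A < B < D < E < F. The simplices of K, each written with vertices in increasing order, are:

  0-simplices (5): A, B, D, E, F
  1-simplices (10): AB, AD, AE, AF, BD, BE, BF, DE, DF, EF
  2-simplices (5): ABD, ABE, ADF, BEF, DEF

Hence C_0 ≅ Z^5, C_1 ≅ Z^10, C_2 ≅ Z^5.

The boundary map ∂_1: C_1 → C_0 is given by ∂[p,q] = [q] − [p].
The resulting 5×10 matrix has rank 4, and its Smith normal form has invariant factors (1,1,1,1).

Boundary ∂_2: C_2 → C_1 maps a triangle to the signed sum of its edges. For instance
  ∂ABE = BE − AE + AB,
  ∂ADF = DF − AF + AD.
The resulting 10×5 matrix has rank 5, and its Smith normal form has invariant factors (1,1,1,1,1).

Computing H_k = (kernel of ∂_k) / (image of ∂_{k+1}):

  H_2: rank ker ∂_2 − rank ∂_3 = (5 − 5) − 0 = 0, and there is no ∂_3, so H_2 = 0.

H_2 ≅ 0.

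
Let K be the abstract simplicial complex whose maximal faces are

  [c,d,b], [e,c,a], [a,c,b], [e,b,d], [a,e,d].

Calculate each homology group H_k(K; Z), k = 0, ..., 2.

Fix the vertex order a < b < c < d < e and write every simplex with vertices in increasing order. Then dim K = 2 and the simplices of K are:

  0-simplices (5): a, b, c, d, e
  1-simplices (10): ab, ac, ad, ae, bc, bd, be, cd, ce, de
  2-simplices (5): abc, ace, ade, bcd, bde

so the chain groups are C_0 ≅ Z^5, C_1 ≅ Z^10, C_2 ≅ Z^5.

∂_1: C_1 → C_0 is given by ∂[p,q] = [q] − [p]. For instance
  ∂ac = c − a.
This gives a 5×10 integer matrix of rank 4; reducing to Smith normal form yields diagonal entries (1,1,1,1).

Boundary ∂_2: C_2 → C_1 maps a triangle to the signed sum of its edges. For instance
  ∂ace = ce − ae + ac,
  ∂ade = de − ae + ad.
The resulting 10×5 matrix has rank 5, and its Smith normal form has invariant factors (1,1,1,1,1).

Computing H_k = (kernel of ∂_k) / (image of ∂_{k+1}):

  H_0: rank C_0 − rank ∂_1 = 5 − 4 = 1, and the invariant factors of ∂_1 are all 1, so H_0 = Z.
  H_1: rank ker ∂_1 − rank ∂_2 = (10 − 4) − 5 = 1, and the invariant factors of ∂_2 are all 1, so H_1 = Z.
  H_2: rank ker ∂_2 − rank ∂_3 = (5 − 5) − 0 = 0, and there is no ∂_3, so H_2 = 0.

(K is a triangulation of the Möbius band.)

H_0 = Z,  H_1 = Z,  H_2 = 0.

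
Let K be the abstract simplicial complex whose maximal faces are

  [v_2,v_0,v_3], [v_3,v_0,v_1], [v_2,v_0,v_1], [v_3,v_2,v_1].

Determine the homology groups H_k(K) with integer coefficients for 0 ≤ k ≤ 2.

Order the vertices as v_0 < v_1 < v_2 < v_3. Listing each simplex with vertices in this order, K has dimension 2 with simplices:

  0-simplices (4): [v_0], [v_1], [v_2], [v_3]
  1-simplices (6): [v_0,v_1], [v_0,v_2], [v_0,v_3], [v_1,v_2], [v_1,v_3], [v_2,v_3]
  2-simplices (4): [v_0,v_1,v_2], [v_0,v_1,v_3], [v_0,v_2,v_3], [v_1,v_2,v_3]

so the chain groups are C_0 ≅ Z^4, C_1 ≅ Z^6, C_2 ≅ Z^4.

The boundary map ∂_1: C_1 → C_0 sends each edge [p,q] (with p < q) to q − p.
As a 4×6 matrix over Z this has rank 3, with invariant factors (1,1,1).

The boundary map ∂_2: C_2 → C_1 sends each 2-simplex [p,q,r] to [q,r] − [p,r] + [p,q]. For instance
  ∂[v_0,v_1,v_3] = [v_1,v_3] − [v_0,v_3] + [v_0,v_1],
  ∂[v_0,v_1,v_2] = [v_1,v_2] − [v_0,v_2] + [v_0,v_1].
The 6×4 boundary matrix has rank 3 and Smith normal form diag(1,1,1).

Reading off H_k = ker ∂_k / im ∂_{k+1}:

  H_0: rank C_0 − rank ∂_1 = 4 − 3 = 1, and the invariant factors of ∂_1 are all 1, so H_0 ≅ Z.
  H_1: rank ker ∂_1 − rank ∂_2 = (6 − 3) − 3 = 0, and the invariant factors of ∂_2 are all 1, so H_1 ≅ 0.
  H_2: rank ker ∂_2 − rank ∂_3 = (4 − 3) − 0 = 1, and there is no ∂_3, so H_2 ≅ Z.

H_0 = Z,  H_1 = 0,  H_2 = Z.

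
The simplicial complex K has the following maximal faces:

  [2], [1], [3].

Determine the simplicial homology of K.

Fix the vertex order 1 < 2 < 3 and write every simplex with vertices in increasing order. Then dim K = 0 and the simplices of K are:

  0-simplices (3): [1], [2], [3]

giving chain groups C_0 ≅ Z^3.

Reading off H_k = ker ∂_k / im ∂_{k+1}:

  H_0: rank C_0 − rank ∂_1 = 3 − 0 = 3, and there is no ∂_1, so H_0 ≅ Z^3.

H_0 = Z^3.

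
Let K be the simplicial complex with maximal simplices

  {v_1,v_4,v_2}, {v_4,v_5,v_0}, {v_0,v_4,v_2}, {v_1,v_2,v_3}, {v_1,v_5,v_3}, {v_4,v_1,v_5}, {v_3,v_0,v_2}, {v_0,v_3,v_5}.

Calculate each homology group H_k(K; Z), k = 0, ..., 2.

K has 6 vertices, 12 edges, 8 triangles.
rank ∂_0 = 0, rank ∂_1 = 5 ⇒ b_0 = 6 − 0 − 5 = 1; all invariant factors of ∂_1 are 1 so no torsion. So H_0 = Z.
rank ∂_1 = 5, rank ∂_2 = 7 ⇒ b_1 = 12 − 5 − 7 = 0; all invariant factors of ∂_2 are 1 so no torsion. So H_1 = 0.
rank ∂_2 = 7, rank ∂_3 = 0 ⇒ b_2 = 8 − 7 − 0 = 1. So H_2 = Z.

H_0 ≅ Z,  H_1 = 0,  H_2 ≅ Z.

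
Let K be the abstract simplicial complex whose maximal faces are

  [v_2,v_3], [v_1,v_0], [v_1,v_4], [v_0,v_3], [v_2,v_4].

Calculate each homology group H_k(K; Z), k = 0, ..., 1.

H_0 ≅ Z,  H_1 ≅ Z.

We work with the vertex ordering v_0 < v_1 < v_2 < v_3 < v_4. The simplices of K, each written with vertices in increasing order, are:

  0-simplices (5): [v_0], [v_1], [v_2], [v_3], [v_4]
  1-simplices (5): [v_0,v_1], [v_0,v_3], [v_1,v_4], [v_2,v_3], [v_2,v_4]

so the chain groups are C_0 ≅ Z^5, C_1 ≅ Z^5.

The boundary map ∂_1: C_1 → C_0 sends each edge [p,q] (with p < q) to q − p.
As a 5×5 matrix over Z this has rank 4, with invariant factors (1,1,1,1).

Now H_k = ker ∂_k / im ∂_{k+1}, so:

  H_0: rank C_0 − rank ∂_1 = 5 − 4 = 1, and the invariant factors of ∂_1 are all 1, so H_0 ≅ Z.
  H_1: rank ker ∂_1 − rank ∂_2 = (5 − 4) − 0 = 1, and there is no ∂_2, so H_1 ≅ Z.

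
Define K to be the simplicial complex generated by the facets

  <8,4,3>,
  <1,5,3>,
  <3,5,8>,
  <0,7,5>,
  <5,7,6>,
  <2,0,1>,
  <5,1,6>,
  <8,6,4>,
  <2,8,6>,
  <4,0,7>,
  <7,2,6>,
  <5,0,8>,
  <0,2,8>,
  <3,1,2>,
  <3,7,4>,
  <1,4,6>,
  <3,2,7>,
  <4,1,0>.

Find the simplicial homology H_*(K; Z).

H_0 = Z,  H_1 = Z^2,  H_2 = Z.

We work with the vertex ordering 0 < 1 < 2 < 3 < 4 < 5 < 6 < 7 < 8. The simplices of K, each written with vertices in increasing order, are:

  0-simplices (9): [0], [1], [2], [3], [4], [5], [6], [7], [8]
  1-simplices (27): (27 of them)
  2-simplices (18): [0,1,2], [0,1,4], [0,2,8], [0,4,7], [0,5,7], [0,5,8], [1,2,3], [1,3,5], [1,4,6], [1,5,6], [2,3,7], [2,6,7], [2,6,8], [3,4,7], [3,4,8], [3,5,8], [4,6,8], [5,6,7]

Hence C_0 ≅ Z^9, C_1 ≅ Z^27, C_2 ≅ Z^18.

The boundary map ∂_1: C_1 → C_0 is given by ∂[p,q] = [q] − [p]. For instance
  ∂[0,8] = [8] − [0].
The 9×27 boundary matrix has rank 8 and Smith normal form diag(1,1,1,1,1,1,1,1).

∂_2: C_2 → C_1 maps a triangle to the signed sum of its edges. For instance
  ∂[5,6,7] = [6,7] − [5,7] + [5,6],
  ∂[3,4,7] = [4,7] − [3,7] + [3,4].
This gives a 27×18 integer matrix of rank 17; reducing to Smith normal form yields diagonal entries (1,1,1,1,1,1,1,1,1,1,1,1,1,1,1,1,1).

Now H_k = ker ∂_k / im ∂_{k+1}, so:

  H_0: rank C_0 − rank ∂_1 = 9 − 8 = 1, and the invariant factors of ∂_1 are all 1, so H_0 = Z.
  H_1: rank ker ∂_1 − rank ∂_2 = (27 − 8) − 17 = 2, and the invariant factors of ∂_2 are all 1, so H_1 = Z^2.
  H_2: rank ker ∂_2 − rank ∂_3 = (18 − 17) − 0 = 1, and there is no ∂_3, so H_2 = Z.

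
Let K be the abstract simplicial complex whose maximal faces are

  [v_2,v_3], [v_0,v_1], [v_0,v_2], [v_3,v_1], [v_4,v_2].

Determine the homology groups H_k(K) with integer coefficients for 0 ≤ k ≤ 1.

Fix the vertex order v_0 < v_1 < v_2 < v_3 < v_4 and write every simplex with vertices in increasing order. Then dim K = 1 and the simplices of K are:

  0-simplices (5): [v_0], [v_1], [v_2], [v_3], [v_4]
  1-simplices (5): [v_0,v_1], [v_0,v_2], [v_1,v_3], [v_2,v_3], [v_2,v_4]

giving chain groups C_0 ≅ Z^5, C_1 ≅ Z^5.

∂_1: C_1 → C_0 maps an edge to its endpoints' difference, ∂[p,q] = q − p. For instance
  ∂[v_2,v_3] = [v_3] − [v_2].
As a 5×5 matrix over Z this has rank 4, with invariant factors (1,1,1,1).

Computing H_k = (kernel of ∂_k) / (image of ∂_{k+1}):

  H_0: rank C_0 − rank ∂_1 = 5 − 4 = 1, and the invariant factors of ∂_1 are all 1, so H_0 = Z.
  H_1: rank ker ∂_1 − rank ∂_2 = (5 − 4) − 0 = 1, and there is no ∂_2, so H_1 = Z.

As a check, the Euler characteristic is 5 − 5 = 0, which agrees with 1 − 1 = 0.

H_0 ≅ Z,  H_1 ≅ Z.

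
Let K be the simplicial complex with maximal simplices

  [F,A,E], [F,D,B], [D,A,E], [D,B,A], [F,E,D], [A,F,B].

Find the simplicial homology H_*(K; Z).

Order the vertices as A < B < D < E < F. Listing each simplex with vertices in this order, K has dimension 2 with simplices:

  0-simplices (5): A, B, D, E, F
  1-simplices (9): AB, AD, AE, AF, BD, BF, DE, DF, EF
  2-simplices (6): ABD, ABF, ADE, AEF, BDF, DEF

Hence C_0 ≅ Z^5, C_1 ≅ Z^9, C_2 ≅ Z^6.

The boundary map ∂_1: C_1 → C_0 sends each edge [p,q] (with p < q) to q − p.
The 5×9 boundary matrix has rank 4 and Smith normal form diag(1,1,1,1).

Boundary ∂_2: C_2 → C_1 sends each 2-simplex [p,q,r] to [q,r] − [p,r] + [p,q]. For instance
  ∂DEF = EF − DF + DE,
  ∂BDF = DF − BF + BD.
As a 9×6 matrix over Z this has rank 5, with invariant factors (1,1,1,1,1).

Computing H_k = (kernel of ∂_k) / (image of ∂_{k+1}):

  H_0: rank C_0 − rank ∂_1 = 5 − 4 = 1, and the invariant factors of ∂_1 are all 1, so H_0 ≅ Z.
  H_1: rank ker ∂_1 − rank ∂_2 = (9 − 4) − 5 = 0, and the invariant factors of ∂_2 are all 1, so H_1 ≅ 0.
  H_2: rank ker ∂_2 − rank ∂_3 = (6 − 5) − 0 = 1, and there is no ∂_3, so H_2 ≅ Z.

As a check, the Euler characteristic is 5 − 9 + 6 = 2, which agrees with 1 − 0 + 1 = 2.
(K is a triangulation of the 2-sphere S^2.)

H_0 = Z,  H_1 = 0,  H_2 = Z.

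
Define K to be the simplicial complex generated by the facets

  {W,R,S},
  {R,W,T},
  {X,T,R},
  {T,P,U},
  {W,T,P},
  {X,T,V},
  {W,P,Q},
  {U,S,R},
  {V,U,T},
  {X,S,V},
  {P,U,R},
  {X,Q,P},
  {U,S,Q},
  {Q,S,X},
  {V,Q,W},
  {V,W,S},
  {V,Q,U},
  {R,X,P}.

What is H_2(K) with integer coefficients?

Take the total order P < Q < R < S < T < U < V < W < X on the vertex set. Then K (dimension 2) consists of the simplices:

  0-simplices (9): P, Q, R, S, T, U, V, W, X
  1-simplices (27): PQ, PR, PT, PU, PW, PX, QS, QU, QV, QW, QX, RS, RT, RU, RW, RX, SU, SV, SW, SX, TU, TV, TW, TX, UV, VW, VX
  2-simplices (18): PQW, PQX, PRU, PRX, PTU, PTW, QSU, QSX, QUV, QVW, RSU, RSW, RTW, RTX, SVW, SVX, TUV, TVX

so the chain groups are C_0 ≅ Z^9, C_1 ≅ Z^27, C_2 ≅ Z^18.

∂_1: C_1 → C_0 is given by ∂[p,q] = [q] − [p]. For instance
  ∂SV = V − S.
As a 9×27 matrix over Z this has rank 8, with invariant factors (1,1,1,1,1,1,1,1).

The boundary map ∂_2: C_2 → C_1 sends each 2-simplex [p,q,r] to [q,r] − [p,r] + [p,q]. For instance
  ∂PTU = TU − PU + PT,
  ∂TVX = VX − TX + TV.
The 27×18 boundary matrix has rank 18 and Smith normal form diag(1,1,1,1,1,1,1,1,1,1,1,1,1,1,1,1,1,2).

From H_k ≅ ker(∂_k) / im(∂_{k+1}) we obtain:

  H_2: rank ker ∂_2 − rank ∂_3 = (18 − 18) − 0 = 0, and there is no ∂_3, so H_2 = 0.

H_2 ≅ 0.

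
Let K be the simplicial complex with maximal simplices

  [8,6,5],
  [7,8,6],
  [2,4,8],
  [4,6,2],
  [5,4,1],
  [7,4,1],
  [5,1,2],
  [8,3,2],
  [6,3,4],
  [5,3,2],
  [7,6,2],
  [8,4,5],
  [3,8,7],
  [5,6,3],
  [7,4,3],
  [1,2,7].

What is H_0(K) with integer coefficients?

Take the total order 1 < 2 < 3 < 4 < 5 < 6 < 7 < 8 on the vertex set. Then K (dimension 2) consists of the simplices:

  0-simplices (8): [1], [2], [3], [4], [5], [6], [7], [8]
  1-simplices (24): (24 of them)
  2-simplices (16): [1,2,5], [1,2,7], [1,4,5], [1,4,7], [2,3,5], [2,3,8], [2,4,6], [2,4,8], [2,6,7], [3,4,6], [3,4,7], [3,5,6], [3,7,8], [4,5,8], [5,6,8], [6,7,8]

so the chain groups are C_0 ≅ Z^8, C_1 ≅ Z^24, C_2 ≅ Z^16.

Boundary ∂_1: C_1 → C_0 maps an edge to its endpoints' difference, ∂[p,q] = q − p.
This gives a 8×24 integer matrix of rank 7; reducing to Smith normal form yields diagonal entries (1,1,1,1,1,1,1).

Boundary ∂_2: C_2 → C_1 acts by ∂[p,q,r] = [q,r] − [p,r] + [p,q]. For instance
  ∂[2,4,6] = [4,6] − [2,6] + [2,4],
  ∂[2,6,7] = [6,7] − [2,7] + [2,6].
As a 24×16 matrix over Z this has rank 15, with invariant factors (1,1,1,1,1,1,1,1,1,1,1,1,1,1,1).

Reading off H_k = ker ∂_k / im ∂_{k+1}:

  H_0: rank C_0 − rank ∂_1 = 8 − 7 = 1, and the invariant factors of ∂_1 are all 1, so H_0 = Z.

H_0 = Z.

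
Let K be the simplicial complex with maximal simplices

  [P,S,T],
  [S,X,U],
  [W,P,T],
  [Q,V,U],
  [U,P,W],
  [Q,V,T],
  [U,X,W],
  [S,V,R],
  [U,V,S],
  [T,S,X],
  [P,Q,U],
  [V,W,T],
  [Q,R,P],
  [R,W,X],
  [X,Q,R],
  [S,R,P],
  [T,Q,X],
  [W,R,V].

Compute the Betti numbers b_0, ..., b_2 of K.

b_0 = 1, b_1 = 2, b_2 = 1.

K has 9 vertices, 27 edges, 18 triangles.
rank ∂_0 = 0, rank ∂_1 = 8 ⇒ b_0 = 9 − 0 − 8 = 1; all invariant factors of ∂_1 are 1 so no torsion. So H_0 = Z.
rank ∂_1 = 8, rank ∂_2 = 17 ⇒ b_1 = 27 − 8 − 17 = 2; all invariant factors of ∂_2 are 1 so no torsion. So H_1 = Z^2.
rank ∂_2 = 17, rank ∂_3 = 0 ⇒ b_2 = 18 − 17 − 0 = 1. So H_2 = Z.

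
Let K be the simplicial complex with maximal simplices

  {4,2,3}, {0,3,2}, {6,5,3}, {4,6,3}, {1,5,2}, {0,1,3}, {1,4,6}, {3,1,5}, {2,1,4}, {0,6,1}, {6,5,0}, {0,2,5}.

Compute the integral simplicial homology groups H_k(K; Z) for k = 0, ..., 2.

H_0 ≅ Z,  H_1 ≅ Z/2Z,  H_2 = 0.

Fix the vertex order 0 < 1 < 2 < 3 < 4 < 5 < 6 and write every simplex with vertices in increasing order. Then dim K = 2 and the simplices of K are:

  0-simplices (7): [0], [1], [2], [3], [4], [5], [6]
  1-simplices (18): [0,1], [0,2], [0,3], [0,5], [0,6], [1,2], [1,3], [1,4], [1,5], [1,6], [2,3], [2,4], [2,5], [3,4], [3,5], [3,6], [4,6], [5,6]
  2-simplices (12): [0,1,3], [0,1,6], [0,2,3], [0,2,5], [0,5,6], [1,2,4], [1,2,5], [1,3,5], [1,4,6], [2,3,4], [3,4,6], [3,5,6]

so the chain groups are C_0 ≅ Z^7, C_1 ≅ Z^18, C_2 ≅ Z^12.

∂_1: C_1 → C_0 sends each edge [p,q] (with p < q) to q − p. For instance
  ∂[1,3] = [3] − [1].
This gives a 7×18 integer matrix of rank 6; reducing to Smith normal form yields diagonal entries (1,1,1,1,1,1).

The boundary map ∂_2: C_2 → C_1 maps a triangle to the signed sum of its edges. For instance
  ∂[0,2,5] = [2,5] − [0,5] + [0,2],
  ∂[0,1,6] = [1,6] − [0,6] + [0,1].
The 18×12 boundary matrix has rank 12 and Smith normal form diag(1,1,1,1,1,1,1,1,1,1,1,2).

Computing H_k = (kernel of ∂_k) / (image of ∂_{k+1}):

  H_0: rank C_0 − rank ∂_1 = 7 − 6 = 1, and the invariant factors of ∂_1 are all 1, so H_0 ≅ Z.
  H_1: rank ker ∂_1 − rank ∂_2 = (18 − 6) − 12 = 0, and ∂_2 has invariant factor 2 > 1, so H_1 ≅ Z/2Z.
  H_2: rank ker ∂_2 − rank ∂_3 = (12 − 12) − 0 = 0, and there is no ∂_3, so H_2 ≅ 0.

(K is a triangulation of the real projective plane RP^2.)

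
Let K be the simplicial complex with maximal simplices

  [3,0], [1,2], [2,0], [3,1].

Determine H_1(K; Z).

H_1 = Z.

Take the total order 0 < 1 < 2 < 3 on the vertex set. Then K (dimension 1) consists of the simplices:

  0-simplices (4): [0], [1], [2], [3]
  1-simplices (4): [0,2], [0,3], [1,2], [1,3]

so the chain groups are C_0 ≅ Z^4, C_1 ≅ Z^4.

Boundary ∂_1: C_1 → C_0 maps an edge to its endpoints' difference, ∂[p,q] = q − p. For instance
  ∂[1,3] = [3] − [1].
The resulting 4×4 matrix has rank 3, and its Smith normal form has invariant factors (1,1,1).

Now H_k = ker ∂_k / im ∂_{k+1}, so:

  H_1: rank ker ∂_1 − rank ∂_2 = (4 − 3) − 0 = 1, and there is no ∂_2, so H_1 ≅ Z.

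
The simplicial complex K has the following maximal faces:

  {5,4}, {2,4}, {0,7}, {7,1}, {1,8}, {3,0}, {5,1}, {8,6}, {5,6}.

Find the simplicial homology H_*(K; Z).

Order the vertices as 0 < 1 < 2 < 3 < 4 < 5 < 6 < 7 < 8. Listing each simplex with vertices in this order, K has dimension 1 with simplices:

  0-simplices (9): [0], [1], [2], [3], [4], [5], [6], [7], [8]
  1-simplices (9): [0,3], [0,7], [1,5], [1,7], [1,8], [2,4], [4,5], [5,6], [6,8]

giving chain groups C_0 ≅ Z^9, C_1 ≅ Z^9.

∂_1: C_1 → C_0 is given by ∂[p,q] = [q] − [p]. For instance
  ∂[0,3] = [3] − [0].
As a 9×9 matrix over Z this has rank 8, with invariant factors (1,1,1,1,1,1,1,1).

From H_k ≅ ker(∂_k) / im(∂_{k+1}) we obtain:

  H_0: rank C_0 − rank ∂_1 = 9 − 8 = 1, and the invariant factors of ∂_1 are all 1, so H_0 = Z.
  H_1: rank ker ∂_1 − rank ∂_2 = (9 − 8) − 0 = 1, and there is no ∂_2, so H_1 = Z.

H_0 ≅ Z,  H_1 ≅ Z.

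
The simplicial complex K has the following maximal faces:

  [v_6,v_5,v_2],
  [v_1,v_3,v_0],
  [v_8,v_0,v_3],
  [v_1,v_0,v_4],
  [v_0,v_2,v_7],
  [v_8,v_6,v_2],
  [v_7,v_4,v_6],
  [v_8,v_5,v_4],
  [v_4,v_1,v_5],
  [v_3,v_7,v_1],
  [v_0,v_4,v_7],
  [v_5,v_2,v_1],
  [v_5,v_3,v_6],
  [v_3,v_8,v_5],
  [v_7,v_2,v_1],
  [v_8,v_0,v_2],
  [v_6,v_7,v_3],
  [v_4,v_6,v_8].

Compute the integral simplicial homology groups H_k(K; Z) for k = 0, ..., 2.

Take the total order v_0 < v_1 < v_2 < v_3 < v_4 < v_5 < v_6 < v_7 < v_8 on the vertex set. Then K (dimension 2) consists of the simplices:

  0-simplices (9): [v_0], [v_1], [v_2], [v_3], [v_4], [v_5], [v_6], [v_7], [v_8]
  1-simplices (27): (27 of them)
  2-simplices (18): (18 of them)

Hence C_0 ≅ Z^9, C_1 ≅ Z^27, C_2 ≅ Z^18.

∂_1: C_1 → C_0 sends each edge [p,q] (with p < q) to q − p. For instance
  ∂[v_4,v_5] = [v_5] − [v_4].
As a 9×27 matrix over Z this has rank 8, with invariant factors (1,1,1,1,1,1,1,1).

The boundary map ∂_2: C_2 → C_1 acts by ∂[p,q,r] = [q,r] − [p,r] + [p,q]. For instance
  ∂[v_1,v_4,v_5] = [v_4,v_5] − [v_1,v_5] + [v_1,v_4],
  ∂[v_0,v_2,v_8] = [v_2,v_8] − [v_0,v_8] + [v_0,v_2].
This gives a 27×18 integer matrix of rank 18; reducing to Smith normal form yields diagonal entries (1,1,1,1,1,1,1,1,1,1,1,1,1,1,1,1,1,2).

Reading off H_k = ker ∂_k / im ∂_{k+1}:

  H_0: rank C_0 − rank ∂_1 = 9 − 8 = 1, and the invariant factors of ∂_1 are all 1, so H_0 = Z.
  H_1: rank ker ∂_1 − rank ∂_2 = (27 − 8) − 18 = 1, and ∂_2 has invariant factor 2 > 1, so H_1 = Z ⊕ Z/2.
  H_2: rank ker ∂_2 − rank ∂_3 = (18 − 18) − 0 = 0, and there is no ∂_3, so H_2 = 0.

As a check, the Euler characteristic is 9 − 27 + 18 = 0, which agrees with 1 − 1 + 0 = 0.

H_0 ≅ Z,  H_1 ≅ Z ⊕ Z/2,  H_2 = 0.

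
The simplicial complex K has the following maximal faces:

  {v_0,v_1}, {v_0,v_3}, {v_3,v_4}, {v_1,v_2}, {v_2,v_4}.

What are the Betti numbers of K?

Take the total order v_0 < v_1 < v_2 < v_3 < v_4 on the vertex set. Then K (dimension 1) consists of the simplices:

  0-simplices (5): [v_0], [v_1], [v_2], [v_3], [v_4]
  1-simplices (5): [v_0,v_1], [v_0,v_3], [v_1,v_2], [v_2,v_4], [v_3,v_4]

giving chain groups C_0 ≅ Z^5, C_1 ≅ Z^5.

∂_1: C_1 → C_0 maps an edge to its endpoints' difference, ∂[p,q] = q − p.
As a 5×5 matrix over Z this has rank 4, with invariant factors (1,1,1,1).

Now H_k = ker ∂_k / im ∂_{k+1}, so:

  H_0: rank C_0 − rank ∂_1 = 5 − 4 = 1, and the invariant factors of ∂_1 are all 1, so H_0 ≅ Z.
  H_1: rank ker ∂_1 − rank ∂_2 = (5 − 4) − 0 = 1, and there is no ∂_2, so H_1 ≅ Z.

(K is a triangulation of the circle S^1.)

Hence the Betti numbers are b_0 = 1, b_1 = 1.

b_0 = 1, b_1 = 1.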